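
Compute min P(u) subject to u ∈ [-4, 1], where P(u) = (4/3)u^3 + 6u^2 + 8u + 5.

-49/3

P'(u) = 4u^2 + 12u + 8, which vanishes at u = -2 and u = -1.
Evaluating at the critical points and endpoints: P(-4) = -49/3; P(-2) = 7/3; P(-1) = 5/3; P(1) = 61/3.
Hence the absolute minimum is -49/3 at u = -4.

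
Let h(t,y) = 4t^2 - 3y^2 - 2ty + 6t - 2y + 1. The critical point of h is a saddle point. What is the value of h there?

∂h/∂t = 8t - 2y + 6 = 0 and ∂h/∂y = -2t - 6y - 2 = 0, so (t, y) = (-10/13, -1/13).
The Hessian has h_{tt} = 8, h_{yy} = -6, h_{ty} = -2, giving D = -52 < 0, so the point is a saddle point.
h(-10/13, -1/13) = -16/13.

-16/13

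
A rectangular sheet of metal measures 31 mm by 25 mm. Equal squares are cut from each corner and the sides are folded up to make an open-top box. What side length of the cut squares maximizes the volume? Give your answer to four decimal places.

4.5870

With cut size x, the volume is V(x) = x(31 − 2x)(25 − 2x) for 0 < x < 12.5.
V'(x) = 12x^2 − 224x + 775. Setting V'(x) = 0 gives x ≈ 4.5870 (the root in (0, 12.5)).
V''(x) = 24x − 224 is negative there, so this is the maximum; V ≈ 1584.4336.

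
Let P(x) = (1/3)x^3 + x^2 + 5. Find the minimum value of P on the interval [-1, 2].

5

P'(x) = x^2 + 2x, whose only zero in [-1, 2] is x = 0.
Candidates: P(-1) = 17/3,  P(0) = 5,  P(2) = 35/3.
So the minimum is P(0) = 5.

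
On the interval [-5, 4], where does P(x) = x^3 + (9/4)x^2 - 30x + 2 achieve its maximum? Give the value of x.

-4

The derivative is 3x^2 + (9/2)x - 30, which vanishes at x = -4 and x = 5/2.
Compare values at every candidate in [-5, 4]: P(-5) = 333/4; P(-4) = 94; P(5/2) = -693/16; P(4) = -18.
So the maximum is P(-4) = 94.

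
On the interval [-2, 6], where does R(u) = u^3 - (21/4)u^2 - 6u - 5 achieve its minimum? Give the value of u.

R'(u) = 3u^2 - (21/2)u - 6, which vanishes at u = -1/2 and u = 4.
Evaluating at the critical points and endpoints: R(-2) = -22,  R(-1/2) = -55/16,  R(4) = -49,  R(6) = -14.
Hence the absolute minimum is -49 at u = 4.

4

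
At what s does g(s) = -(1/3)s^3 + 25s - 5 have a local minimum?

-5

g'(s) = -s^2 + 25. Setting g'(s) = 0 gives s ∈ {-5, 5}.
Second-derivative test with g''(s) = -2s: g''(-5) = 10 > 0 ⇒ local minimum; g''(5) = -10 < 0 ⇒ local maximum.
So the local minimum value is g(-5) = -265/3.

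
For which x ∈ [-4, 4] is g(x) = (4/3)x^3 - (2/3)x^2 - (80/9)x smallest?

-4

g'(x) = 4x^2 - (4/3)x - 80/9, which vanishes at x = -4/3 and x = 5/3.
Evaluating at the critical points and endpoints: g(-4) = -544/9,  g(-4/3) = 608/81,  g(5/3) = -850/81,  g(4) = 352/9.
Hence the absolute minimum is -544/9 at x = -4.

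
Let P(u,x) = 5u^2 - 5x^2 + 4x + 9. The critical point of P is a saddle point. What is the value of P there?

∂P/∂u = 10u = 0 and ∂P/∂x = -10x + 4 = 0, so (u, x) = (0, 2/5).
The Hessian has P_{uu} = 10, P_{xx} = -10, P_{ux} = 0, giving D = -100 < 0, so the point is a saddle point.
P(0, 2/5) = 49/5.

49/5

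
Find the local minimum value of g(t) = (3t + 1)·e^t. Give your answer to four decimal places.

Differentiating with the product rule gives g'(t) = (3t + 4)·e^t. Since e^t > 0, the only critical point is t = -4/3.
g''(-4/3) has the same sign as 3 > 0, so this is a local minimum.
g(-4/3) = (-3)·e^(-4/3) ≈ -0.7908.

-0.7908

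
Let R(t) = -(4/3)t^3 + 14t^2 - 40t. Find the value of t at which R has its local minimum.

2

R'(t) = -4t^2 + 28t - 40 = 0 at t = 2, 5.
R''(t) = -8t + 28. R''(2) = 12 > 0 ⇒ local minimum; R''(5) = -12 < 0 ⇒ local maximum.
The local minimum is R(2) = -104/3.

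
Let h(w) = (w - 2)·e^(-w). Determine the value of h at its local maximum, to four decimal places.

h'(w) = 1·e^(-w) + (w - 2)·(-1)·e^(-w) = (-w + 3)·e^(-w). Since e^(-w) > 0, the only critical point is w = 3.
h''(3) has the same sign as -1 < 0, so this is a local maximum.
h(3) = (1)·e^(-3) ≈ 0.0498.

0.0498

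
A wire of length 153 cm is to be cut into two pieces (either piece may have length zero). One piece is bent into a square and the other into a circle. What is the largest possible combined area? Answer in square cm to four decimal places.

1862.8290

Let x be the length used for the square. Square side x/4; circle radius (153−x)/(2π).
A(x) = (x/4)² + π·((153−x)/(2π))² = x²/16 + (153−x)²/(4π) for 0 ≤ x ≤ 153. A'(x) = x/8 − (153−x)/(2π) = 0 gives x = 4·153/(π+4) ≈ 85.6952.
A'' > 0, so the interior critical point is a minimum; the maximum is at an endpoint. A(0) = 1862.8290 and A(153) = 1463.0625, so the largest area is 1862.8290.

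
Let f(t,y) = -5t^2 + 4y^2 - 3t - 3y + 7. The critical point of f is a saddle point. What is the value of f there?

∂f/∂t = -10t - 3 = 0 and ∂f/∂y = 8y - 3 = 0, so (t, y) = (-3/10, 3/8).
The Hessian has f_{tt} = -10, f_{yy} = 8, f_{ty} = 0, giving D = -80 < 0, so the point is a saddle point.
f(-3/10, 3/8) = 551/80.

551/80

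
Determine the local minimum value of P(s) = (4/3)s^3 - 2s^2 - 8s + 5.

Critical points: P'(s) = 4s^2 - 4s - 8 vanishes at s = -1, 2.
Second-derivative test with P''(s) = 8s - 4: P''(-1) = -12 < 0 ⇒ local maximum; P''(2) = 12 > 0 ⇒ local minimum.
Thus P has its local minimum at s = 2, with value -25/3.

-25/3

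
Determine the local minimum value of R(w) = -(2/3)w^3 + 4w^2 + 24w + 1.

-77/3

Critical points: R'(w) = -2w^2 + 8w + 24 vanishes at w = -2, 6.
R''(w) = -4w + 8. R''(-2) = 16 > 0 ⇒ local minimum; R''(6) = -16 < 0 ⇒ local maximum.
Thus R has its local minimum at w = -2, with value -77/3.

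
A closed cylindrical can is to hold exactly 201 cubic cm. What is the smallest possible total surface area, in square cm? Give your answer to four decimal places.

189.9526

With radius r and height h, πr²h = 201 so h = 201/(πr²), and S(r) = 2πr² + 2πrh = 2πr² + 2·201/r.
S'(r) = 4πr − 2·201/r² = 0 ⇒ r³ = 201/(2π), so r ≈ 3.1745 and h = 2r ≈ 6.3490.
S''(r) = 4π + 4·201/r³ > 0, so this is the minimum; S ≈ 189.9526.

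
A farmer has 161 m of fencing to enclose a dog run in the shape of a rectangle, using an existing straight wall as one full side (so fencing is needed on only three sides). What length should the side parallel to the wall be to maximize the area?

161/2

Let the sides perpendicular to the wall have length x and the parallel side y, so 2x + y = 161 and the area is A = xy = x(161 − 2x).
A'(x) = 161 − 4x = 0 gives x = 161/4, and A''(x) = −4 < 0 confirms a maximum.
Then y = 161 − 2·161/4 = 161/2 and A = 25921/8.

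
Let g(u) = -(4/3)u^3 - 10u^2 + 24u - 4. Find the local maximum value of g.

g'(u) = -4u^2 - 20u + 24 = 0 at u = -6, 1.
Since g''(u) = -8u - 20, we get g''(-6) = 28 > 0 ⇒ local minimum; g''(1) = -28 < 0 ⇒ local maximum.
Thus g has its local maximum at u = 1, with value 26/3.

26/3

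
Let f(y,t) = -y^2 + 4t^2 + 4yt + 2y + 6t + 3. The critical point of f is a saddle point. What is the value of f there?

7/8

∂f/∂y = -2y + 4t + 2 = 0 and ∂f/∂t = 4y + 8t + 6 = 0, so (y, t) = (-1/4, -5/8).
The Hessian has f_{yy} = -2, f_{tt} = 8, f_{yt} = 4, giving D = -32 < 0, so the point is a saddle point.
f(-1/4, -5/8) = 7/8.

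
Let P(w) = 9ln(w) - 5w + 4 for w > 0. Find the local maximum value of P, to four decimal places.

P'(w) = 9/w − 5 = 0 gives w = 9/5.
P''(w) = -9/w², which is negative for w > 0, so this is a local maximum.
P(9/5) = 9·ln(9/5) - 9 + 4 ≈ 0.2901.

0.2901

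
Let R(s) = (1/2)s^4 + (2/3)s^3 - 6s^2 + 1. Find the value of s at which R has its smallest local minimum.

Critical points: R'(s) = 2s^3 + 2s^2 - 12s vanishes at s = -3, 0, 2.
Since R''(s) = 6s^2 + 4s - 12, we get R''(-3) = 30 > 0 ⇒ local minimum; R''(0) = -12 < 0 ⇒ local maximum; R''(2) = 20 > 0 ⇒ local minimum.
Thus R has its smallest local minimum at s = -3, with value -61/2.

-3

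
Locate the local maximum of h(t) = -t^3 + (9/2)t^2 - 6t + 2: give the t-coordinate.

h'(t) = -3t^2 + 9t - 6. Setting h'(t) = 0 gives t ∈ {1, 2}.
h''(t) = -6t + 9. h''(1) = 3 > 0 ⇒ local minimum; h''(2) = -3 < 0 ⇒ local maximum.
The local maximum is h(2) = 0.

2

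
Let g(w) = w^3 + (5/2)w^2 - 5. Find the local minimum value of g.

-5

Critical points: g'(w) = 3w^2 + 5w vanishes at w = -5/3, 0.
Second-derivative test with g''(w) = 6w + 5: g''(-5/3) = -5 < 0 ⇒ local maximum; g''(0) = 5 > 0 ⇒ local minimum.
Thus g has its local minimum at w = 0, with value -5.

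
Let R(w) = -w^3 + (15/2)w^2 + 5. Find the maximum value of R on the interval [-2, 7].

The derivative is -3w^2 + 15w, which vanishes at w = 0 and w = 5.
Evaluating at the critical points and endpoints: R(-2) = 43,  R(0) = 5,  R(5) = 135/2,  R(7) = 59/2.
Hence the absolute maximum is 135/2 at w = 5.

135/2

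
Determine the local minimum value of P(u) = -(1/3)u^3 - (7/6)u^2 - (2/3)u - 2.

-8/3

P'(u) = -u^2 - (7/3)u - 2/3 = 0 at u = -2, -1/3.
Second-derivative test with P''(u) = -2u - 7/3: P''(-2) = 5/3 > 0 ⇒ local minimum; P''(-1/3) = -5/3 < 0 ⇒ local maximum.
Thus P has its local minimum at u = -2, with value -8/3.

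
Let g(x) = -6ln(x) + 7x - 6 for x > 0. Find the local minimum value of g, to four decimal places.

g'(x) = -6/x + 7 = 0 gives x = 6/7.
g''(x) = 6/x², which is positive for x > 0, so this is a local minimum.
g(6/7) = -6·ln(6/7) + 6 - 6 ≈ 0.9249.

0.9249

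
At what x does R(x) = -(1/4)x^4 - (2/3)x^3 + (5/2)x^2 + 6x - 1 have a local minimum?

R'(x) = -x^3 - 2x^2 + 5x + 6 = 0 at x = -3, -1, 2.
Second-derivative test with R''(x) = -3x^2 - 4x + 5: R''(-3) = -10 < 0 ⇒ local maximum; R''(-1) = 6 > 0 ⇒ local minimum; R''(2) = -15 < 0 ⇒ local maximum.
The local minimum is R(-1) = -49/12.

-1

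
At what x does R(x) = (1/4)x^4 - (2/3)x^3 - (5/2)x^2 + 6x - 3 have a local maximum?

R'(x) = x^3 - 2x^2 - 5x + 6. Setting R'(x) = 0 gives x ∈ {-2, 1, 3}.
R''(x) = 3x^2 - 4x - 5. R''(-2) = 15 > 0 ⇒ local minimum; R''(1) = -6 < 0 ⇒ local maximum; R''(3) = 10 > 0 ⇒ local minimum.
Thus R has its local maximum at x = 1, with value 1/12.

1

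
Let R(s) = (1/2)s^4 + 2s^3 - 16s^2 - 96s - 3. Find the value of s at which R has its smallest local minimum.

4

Critical points: R'(s) = 2s^3 + 6s^2 - 32s - 96 vanishes at s = -4, -3, 4.
Second-derivative test with R''(s) = 6s^2 + 12s - 32: R''(-4) = 16 > 0 ⇒ local minimum; R''(-3) = -14 < 0 ⇒ local maximum; R''(4) = 112 > 0 ⇒ local minimum.
So the smallest local minimum value is R(4) = -387.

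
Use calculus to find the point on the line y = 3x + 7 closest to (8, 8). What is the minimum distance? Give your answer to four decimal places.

7.2732

Minimize D(x)^2 = (x - 8)^2 + (3x - 1)^2.
d/dx[D^2] = 2(x - 8) + 2·3·(3x - 1) = 0 ⇒ x = 11/10.
Then y = 103/10 and the distance is √(529/10) ≈ 7.2732.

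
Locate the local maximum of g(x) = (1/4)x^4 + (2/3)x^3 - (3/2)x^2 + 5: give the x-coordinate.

Critical points: g'(x) = x^3 + 2x^2 - 3x vanishes at x = -3, 0, 1.
Since g''(x) = 3x^2 + 4x - 3, we get g''(-3) = 12 > 0 ⇒ local minimum; g''(0) = -3 < 0 ⇒ local maximum; g''(1) = 4 > 0 ⇒ local minimum.
The local maximum is g(0) = 5.

0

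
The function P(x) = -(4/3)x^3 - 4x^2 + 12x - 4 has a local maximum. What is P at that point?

P'(x) = -4x^2 - 8x + 12. Setting P'(x) = 0 gives x ∈ {-3, 1}.
Since P''(x) = -8x - 8, we get P''(-3) = 16 > 0 ⇒ local minimum; P''(1) = -16 < 0 ⇒ local maximum.
The local maximum is P(1) = 8/3.

8/3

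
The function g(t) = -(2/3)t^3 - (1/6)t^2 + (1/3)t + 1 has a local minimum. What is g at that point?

Critical points: g'(t) = -2t^2 - (1/3)t + 1/3 vanishes at t = -1/2, 1/3.
Since g''(t) = -4t - 1/3, we get g''(-1/2) = 5/3 > 0 ⇒ local minimum; g''(1/3) = -5/3 < 0 ⇒ local maximum.
So the local minimum value is g(-1/2) = 7/8.

7/8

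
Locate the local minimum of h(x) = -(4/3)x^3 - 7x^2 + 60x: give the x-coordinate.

-6

Critical points: h'(x) = -4x^2 - 14x + 60 vanishes at x = -6, 5/2.
h''(x) = -8x - 14. h''(-6) = 34 > 0 ⇒ local minimum; h''(5/2) = -34 < 0 ⇒ local maximum.
So the local minimum value is h(-6) = -324.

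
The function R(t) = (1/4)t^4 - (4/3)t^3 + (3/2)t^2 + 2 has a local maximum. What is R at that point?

Critical points: R'(t) = t^3 - 4t^2 + 3t vanishes at t = 0, 1, 3.
Since R''(t) = 3t^2 - 8t + 3, we get R''(0) = 3 > 0 ⇒ local minimum; R''(1) = -2 < 0 ⇒ local maximum; R''(3) = 6 > 0 ⇒ local minimum.
Thus R has its local maximum at t = 1, with value 29/12.

29/12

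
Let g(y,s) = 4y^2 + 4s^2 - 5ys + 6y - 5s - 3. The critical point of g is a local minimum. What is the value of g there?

-211/39

∂g/∂y = 8y - 5s + 6 = 0 and ∂g/∂s = -5y + 8s - 5 = 0, so (y, s) = (-23/39, 10/39).
The Hessian has g_{yy} = 8, g_{ss} = 8, g_{ys} = -5, giving D = 39 > 0 with g_{yy} > 0, so the point is a local minimum.
g(-23/39, 10/39) = -211/39.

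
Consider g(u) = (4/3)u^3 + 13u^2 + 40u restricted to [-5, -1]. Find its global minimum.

The derivative is 4u^2 + 26u + 40, which vanishes at u = -4 and u = -5/2.
Compare values at every candidate in [-5, -1]: g(-5) = -125/3,  g(-4) = -112/3,  g(-5/2) = -475/12,  g(-1) = -85/3.
So the minimum is g(-5) = -125/3.

-125/3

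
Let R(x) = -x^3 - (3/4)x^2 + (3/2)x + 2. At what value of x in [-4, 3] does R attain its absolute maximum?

-4

Differentiating, R'(x) = -3x^2 - (3/2)x + 3/2; which vanishes at x = -1 and x = 1/2.
Evaluating at the critical points and endpoints: R(-4) = 48; R(-1) = 3/4; R(1/2) = 39/16; R(3) = -109/4.
So the maximum is R(-4) = 48.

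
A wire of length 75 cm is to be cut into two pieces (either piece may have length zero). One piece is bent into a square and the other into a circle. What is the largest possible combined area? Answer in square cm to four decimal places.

447.6233

Let x be the length used for the square. Square side x/4; circle radius (75−x)/(2π).
A(x) = (x/4)² + π·((75−x)/(2π))² = x²/16 + (75−x)²/(4π) for 0 ≤ x ≤ 75. A'(x) = x/8 − (75−x)/(2π) = 0 gives x = 4·75/(π+4) ≈ 42.0074.
A'' > 0, so the interior critical point is a minimum; the maximum is at an endpoint. A(0) = 447.6233 and A(75) = 351.5625, so the largest area is 447.6233.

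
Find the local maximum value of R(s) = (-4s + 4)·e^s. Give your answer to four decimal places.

4.0000

R'(s) = (-4)·e^s + (-4s + 4)·1·e^s = (-4s)·e^s. Since e^s > 0, the only critical point is s = 0.
R''(0) has the same sign as -4 < 0, so this is a local maximum.
R(0) = (4)·e^(0) ≈ 4.0000.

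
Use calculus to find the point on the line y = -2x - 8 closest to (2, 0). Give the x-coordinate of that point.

Minimize D(x)^2 = (x - 2)^2 + (-2x - 8)^2.
d/dx[D^2] = 2(x - 2) + 2·(-2)·(-2x - 8) = 0 ⇒ x = -14/5.
Then y = -12/5 and the distance is √(144/5) ≈ 5.3666.

-14/5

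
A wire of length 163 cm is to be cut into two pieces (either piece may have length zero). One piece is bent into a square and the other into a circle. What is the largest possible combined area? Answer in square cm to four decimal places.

Let x be the length used for the square. Square side x/4; circle radius (163−x)/(2π).
A(x) = (x/4)² + π·((163−x)/(2π))² = x²/16 + (163−x)²/(4π) for 0 ≤ x ≤ 163. A'(x) = x/8 − (163−x)/(2π) = 0 gives x = 4·163/(π+4) ≈ 91.2962.
A'' > 0, so the interior critical point is a minimum; the maximum is at an endpoint. A(0) = 2114.2938 and A(163) = 1660.5625, so the largest area is 2114.2938.

2114.2938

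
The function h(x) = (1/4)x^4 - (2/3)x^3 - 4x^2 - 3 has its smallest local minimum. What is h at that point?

h'(x) = x^3 - 2x^2 - 8x. Setting h'(x) = 0 gives x ∈ {-2, 0, 4}.
Since h''(x) = 3x^2 - 4x - 8, we get h''(-2) = 12 > 0 ⇒ local minimum; h''(0) = -8 < 0 ⇒ local maximum; h''(4) = 24 > 0 ⇒ local minimum.
Thus h has its smallest local minimum at x = 4, with value -137/3.

-137/3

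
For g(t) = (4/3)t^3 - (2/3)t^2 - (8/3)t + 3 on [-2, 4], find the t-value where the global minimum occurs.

The derivative is 4t^2 - (4/3)t - 8/3, which vanishes at t = -2/3 and t = 1.
Evaluating at the critical points and endpoints: g(-2) = -5; g(-2/3) = 331/81; g(1) = 1; g(4) = 67.
The minimum over the interval is -5, attained at t = -2.

-2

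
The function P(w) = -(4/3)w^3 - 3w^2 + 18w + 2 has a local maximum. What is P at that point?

P'(w) = -4w^2 - 6w + 18 = 0 at w = -3, 3/2.
Second-derivative test with P''(w) = -8w - 6: P''(-3) = 18 > 0 ⇒ local minimum; P''(3/2) = -18 < 0 ⇒ local maximum.
The local maximum is P(3/2) = 71/4.

71/4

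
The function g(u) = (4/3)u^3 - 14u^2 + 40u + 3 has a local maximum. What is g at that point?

g'(u) = 4u^2 - 28u + 40. Setting g'(u) = 0 gives u ∈ {2, 5}.
Since g''(u) = 8u - 28, we get g''(2) = -12 < 0 ⇒ local maximum; g''(5) = 12 > 0 ⇒ local minimum.
The local maximum is g(2) = 113/3.

113/3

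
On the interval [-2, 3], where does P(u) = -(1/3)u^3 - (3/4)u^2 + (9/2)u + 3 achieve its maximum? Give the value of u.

The derivative is -u^2 - (3/2)u + 9/2, whose only zero in [-2, 3] is u = 3/2.
Evaluating at the critical points and endpoints: P(-2) = -19/3; P(3/2) = 111/16; P(3) = 3/4.
So the maximum is P(3/2) = 111/16.

3/2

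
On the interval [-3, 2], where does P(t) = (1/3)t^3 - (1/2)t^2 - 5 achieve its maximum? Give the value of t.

The derivative is t^2 - t, which vanishes at t = 0 and t = 1.
Evaluating at the critical points and endpoints: P(-3) = -37/2; P(0) = -5; P(1) = -31/6; P(2) = -13/3.
Hence the absolute maximum is -13/3 at t = 2.

2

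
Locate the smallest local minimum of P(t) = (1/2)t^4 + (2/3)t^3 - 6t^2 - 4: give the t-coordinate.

-3

Critical points: P'(t) = 2t^3 + 2t^2 - 12t vanishes at t = -3, 0, 2.
P''(t) = 6t^2 + 4t - 12. P''(-3) = 30 > 0 ⇒ local minimum; P''(0) = -12 < 0 ⇒ local maximum; P''(2) = 20 > 0 ⇒ local minimum.
Thus P has its smallest local minimum at t = -3, with value -71/2.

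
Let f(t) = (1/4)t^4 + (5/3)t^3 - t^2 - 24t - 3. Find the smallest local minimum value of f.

Critical points: f'(t) = t^3 + 5t^2 - 2t - 24 vanishes at t = -4, -3, 2.
f''(t) = 3t^2 + 10t - 2. f''(-4) = 6 > 0 ⇒ local minimum; f''(-3) = -5 < 0 ⇒ local maximum; f''(2) = 30 > 0 ⇒ local minimum.
The smallest local minimum is f(2) = -113/3.

-113/3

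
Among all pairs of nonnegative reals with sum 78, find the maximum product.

With x + y = 78, the product is P(x) = x(78 − x).
P'(x) = 78 − 2x = 0 gives x = 39; P'' = −2 < 0, so this is the maximum.
P = 39·39 = 1521.

1521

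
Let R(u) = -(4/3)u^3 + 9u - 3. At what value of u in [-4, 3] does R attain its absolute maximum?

-4

R'(u) = -4u^2 + 9, which vanishes at u = -3/2 and u = 3/2.
Compare values at every candidate in [-4, 3]: R(-4) = 139/3,  R(-3/2) = -12,  R(3/2) = 6,  R(3) = -12.
Hence the absolute maximum is 139/3 at u = -4.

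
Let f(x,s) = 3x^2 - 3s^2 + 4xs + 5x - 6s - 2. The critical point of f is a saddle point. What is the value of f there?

49/52

∂f/∂x = 6x + 4s + 5 = 0 and ∂f/∂s = 4x - 6s - 6 = 0, so (x, s) = (-3/26, -14/13).
The Hessian has f_{xx} = 6, f_{ss} = -6, f_{xs} = 4, giving D = -52 < 0, so the point is a saddle point.
f(-3/26, -14/13) = 49/52.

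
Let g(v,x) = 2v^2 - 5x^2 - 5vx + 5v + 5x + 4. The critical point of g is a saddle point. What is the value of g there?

∂g/∂v = 4v - 5x + 5 = 0 and ∂g/∂x = -5v - 10x + 5 = 0, so (v, x) = (-5/13, 9/13).
The Hessian has g_{vv} = 4, g_{xx} = -10, g_{vx} = -5, giving D = -65 < 0, so the point is a saddle point.
g(-5/13, 9/13) = 62/13.

62/13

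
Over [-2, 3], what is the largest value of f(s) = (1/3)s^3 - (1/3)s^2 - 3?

3

f'(s) = s^2 - (2/3)s, which vanishes at s = 0 and s = 2/3.
Evaluating at the critical points and endpoints: f(-2) = -7,  f(0) = -3,  f(2/3) = -247/81,  f(3) = 3.
So the maximum is f(3) = 3.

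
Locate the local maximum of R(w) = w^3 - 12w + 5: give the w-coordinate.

R'(w) = 3w^2 - 12. Setting R'(w) = 0 gives w ∈ {-2, 2}.
Since R''(w) = 6w, we get R''(-2) = -12 < 0 ⇒ local maximum; R''(2) = 12 > 0 ⇒ local minimum.
Thus R has its local maximum at w = -2, with value 21.

-2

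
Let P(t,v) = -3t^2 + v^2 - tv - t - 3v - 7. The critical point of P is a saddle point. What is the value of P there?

-114/13

∂P/∂t = -6t - v - 1 = 0 and ∂P/∂v = -t + 2v - 3 = 0, so (t, v) = (-5/13, 17/13).
The Hessian has P_{tt} = -6, P_{vv} = 2, P_{tv} = -1, giving D = -13 < 0, so the point is a saddle point.
P(-5/13, 17/13) = -114/13.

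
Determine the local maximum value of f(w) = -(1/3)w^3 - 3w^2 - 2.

f'(w) = -w^2 - 6w = 0 at w = -6, 0.
Since f''(w) = -2w - 6, we get f''(-6) = 6 > 0 ⇒ local minimum; f''(0) = -6 < 0 ⇒ local maximum.
Thus f has its local maximum at w = 0, with value -2.

-2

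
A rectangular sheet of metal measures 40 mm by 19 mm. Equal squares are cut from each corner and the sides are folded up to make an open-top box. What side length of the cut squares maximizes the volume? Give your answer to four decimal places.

With cut size x, the volume is V(x) = x(40 − 2x)(19 − 2x) for 0 < x < 9.5.
V'(x) = 12x^2 − 236x + 760. Setting V'(x) = 0 gives x ≈ 4.0574 (the root in (0, 9.5)).
V''(x) = 24x − 236 is negative there, so this is the maximum; V ≈ 1408.2293.

4.0574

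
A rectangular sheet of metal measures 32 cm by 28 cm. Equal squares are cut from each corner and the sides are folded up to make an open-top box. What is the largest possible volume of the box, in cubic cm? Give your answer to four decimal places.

1980.0665

With cut size x, the volume is V(x) = x(32 − 2x)(28 − 2x) for 0 < x < 14.
V'(x) = 12x^2 − 240x + 896. Setting V'(x) = 0 gives x ≈ 4.9668 (the root in (0, 14)).
V''(x) = 24x − 240 is negative there, so this is the maximum; V ≈ 1980.0665.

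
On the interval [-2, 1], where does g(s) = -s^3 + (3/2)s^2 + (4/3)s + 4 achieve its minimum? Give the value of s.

-1/3

The derivative is -3s^2 + 3s + 4/3, whose only zero in [-2, 1] is s = -1/3.
Candidates: g(-2) = 46/3,  g(-1/3) = 203/54,  g(1) = 35/6.
The minimum over the interval is 203/54, attained at s = -1/3.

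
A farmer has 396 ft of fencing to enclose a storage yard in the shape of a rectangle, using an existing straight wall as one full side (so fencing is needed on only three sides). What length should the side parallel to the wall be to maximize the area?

198

Let the sides perpendicular to the wall have length x and the parallel side y, so 2x + y = 396 and the area is A = xy = x(396 − 2x).
A'(x) = 396 − 4x = 0 gives x = 99, and A''(x) = −4 < 0 confirms a maximum.
Then y = 396 − 2·99 = 198 and A = 19602.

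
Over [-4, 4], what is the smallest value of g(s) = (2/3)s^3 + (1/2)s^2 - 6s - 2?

-38/3

g'(s) = 2s^2 + s - 6, which vanishes at s = -2 and s = 3/2.
Candidates: g(-4) = -38/3, g(-2) = 20/3, g(3/2) = -61/8, g(4) = 74/3.
Hence the absolute minimum is -38/3 at s = -4.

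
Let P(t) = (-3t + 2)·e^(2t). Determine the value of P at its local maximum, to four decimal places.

Differentiating with the product rule gives P'(t) = (-6t + 1)·e^(2t). Since e^(2t) > 0, the only critical point is t = 1/6.
P''(1/6) has the same sign as -6 < 0, so this is a local maximum.
P(1/6) = (3/2)·e^(1/3) ≈ 2.0934.

2.0934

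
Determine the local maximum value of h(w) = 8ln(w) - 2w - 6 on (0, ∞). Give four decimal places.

h'(w) = 8/w − 2 = 0 gives w = 4.
h''(w) = -8/w², which is negative for w > 0, so this is a local maximum.
h(4) = 8·ln(4) - 8 - 6 ≈ -2.9096.

-2.9096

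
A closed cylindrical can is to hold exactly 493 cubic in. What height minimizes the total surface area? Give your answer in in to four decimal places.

8.5622

With radius r and height h, πr²h = 493 so h = 493/(πr²), and S(r) = 2πr² + 2πrh = 2πr² + 2·493/r.
S'(r) = 4πr − 2·493/r² = 0 ⇒ r³ = 493/(2π), so r ≈ 4.2811 and h = 2r ≈ 8.5622.
S''(r) = 4π + 4·493/r³ > 0, so this is the minimum; S ≈ 345.4717.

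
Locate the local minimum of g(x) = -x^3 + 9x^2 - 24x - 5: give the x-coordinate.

g'(x) = -3x^2 + 18x - 24 = 0 at x = 2, 4.
g''(x) = -6x + 18. g''(2) = 6 > 0 ⇒ local minimum; g''(4) = -6 < 0 ⇒ local maximum.
Thus g has its local minimum at x = 2, with value -25.

2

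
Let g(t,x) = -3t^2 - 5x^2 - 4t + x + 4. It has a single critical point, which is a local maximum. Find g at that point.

323/60

∂g/∂t = -6t - 4 = 0 and ∂g/∂x = -10x + 1 = 0, so (t, x) = (-2/3, 1/10).
The Hessian has g_{tt} = -6, g_{xx} = -10, g_{tx} = 0, giving D = 60 > 0 with g_{tt} < 0, so the point is a local maximum.
g(-2/3, 1/10) = 323/60.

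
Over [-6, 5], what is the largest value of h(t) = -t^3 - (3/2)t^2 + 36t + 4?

The derivative is -3t^2 - 3t + 36, which vanishes at t = -4 and t = 3.
Compare values at every candidate in [-6, 5]: h(-6) = -50; h(-4) = -100; h(3) = 143/2; h(5) = 43/2.
So the maximum is h(3) = 143/2.

143/2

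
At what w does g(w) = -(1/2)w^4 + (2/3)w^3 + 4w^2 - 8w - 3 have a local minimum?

g'(w) = -2w^3 + 2w^2 + 8w - 8 = 0 at w = -2, 1, 2.
Second-derivative test with g''(w) = -6w^2 + 4w + 8: g''(-2) = -24 < 0 ⇒ local maximum; g''(1) = 6 > 0 ⇒ local minimum; g''(2) = -8 < 0 ⇒ local maximum.
The local minimum is g(1) = -41/6.

1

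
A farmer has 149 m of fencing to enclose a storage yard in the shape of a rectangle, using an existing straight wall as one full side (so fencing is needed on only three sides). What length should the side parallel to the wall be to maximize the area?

Let the sides perpendicular to the wall have length x and the parallel side y, so 2x + y = 149 and the area is A = xy = x(149 − 2x).
A'(x) = 149 − 4x = 0 gives x = 149/4, and A''(x) = −4 < 0 confirms a maximum.
Then y = 149 − 2·149/4 = 149/2 and A = 22201/8.

149/2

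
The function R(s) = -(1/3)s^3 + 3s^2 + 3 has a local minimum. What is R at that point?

3

R'(s) = -s^2 + 6s. Setting R'(s) = 0 gives s ∈ {0, 6}.
R''(s) = -2s + 6. R''(0) = 6 > 0 ⇒ local minimum; R''(6) = -6 < 0 ⇒ local maximum.
The local minimum is R(0) = 3.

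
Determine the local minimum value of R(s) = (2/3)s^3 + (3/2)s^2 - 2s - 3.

Critical points: R'(s) = 2s^2 + 3s - 2 vanishes at s = -2, 1/2.
R''(s) = 4s + 3. R''(-2) = -5 < 0 ⇒ local maximum; R''(1/2) = 5 > 0 ⇒ local minimum.
So the local minimum value is R(1/2) = -85/24.

-85/24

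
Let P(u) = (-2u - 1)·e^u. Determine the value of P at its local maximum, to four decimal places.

0.4463

By the product rule, P'(u) = (-2u - 3)·e^u. Since e^u > 0, the only critical point is u = -3/2.
P''(-3/2) has the same sign as -2 < 0, so this is a local maximum.
P(-3/2) = (2)·e^(-3/2) ≈ 0.4463.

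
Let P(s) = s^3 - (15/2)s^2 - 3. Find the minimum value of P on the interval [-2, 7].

-131/2

P'(s) = 3s^2 - 15s, which vanishes at s = 0 and s = 5.
Candidates: P(-2) = -41,  P(0) = -3,  P(5) = -131/2,  P(7) = -55/2.
So the minimum is P(5) = -131/2.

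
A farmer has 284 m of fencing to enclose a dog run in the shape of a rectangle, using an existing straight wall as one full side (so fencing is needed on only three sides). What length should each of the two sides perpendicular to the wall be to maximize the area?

Let the sides perpendicular to the wall have length x and the parallel side y, so 2x + y = 284 and the area is A = xy = x(284 − 2x).
A'(x) = 284 − 4x = 0 gives x = 71, and A''(x) = −4 < 0 confirms a maximum.
Then y = 284 − 2·71 = 142 and A = 10082.

71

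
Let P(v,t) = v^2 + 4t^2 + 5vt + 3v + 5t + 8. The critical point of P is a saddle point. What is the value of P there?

∂P/∂v = 2v + 5t + 3 = 0 and ∂P/∂t = 5v + 8t + 5 = 0, so (v, t) = (-1/9, -5/9).
The Hessian has P_{vv} = 2, P_{tt} = 8, P_{vt} = 5, giving D = -9 < 0, so the point is a saddle point.
P(-1/9, -5/9) = 58/9.

58/9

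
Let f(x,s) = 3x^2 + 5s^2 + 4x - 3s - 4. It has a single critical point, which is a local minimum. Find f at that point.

∂f/∂x = 6x + 4 = 0 and ∂f/∂s = 10s - 3 = 0, so (x, s) = (-2/3, 3/10).
The Hessian has f_{xx} = 6, f_{ss} = 10, f_{xs} = 0, giving D = 60 > 0 with f_{xx} > 0, so the point is a local minimum.
f(-2/3, 3/10) = -347/60.

-347/60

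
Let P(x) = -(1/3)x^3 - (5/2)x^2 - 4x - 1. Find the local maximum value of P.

5/6

Critical points: P'(x) = -x^2 - 5x - 4 vanishes at x = -4, -1.
P''(x) = -2x - 5. P''(-4) = 3 > 0 ⇒ local minimum; P''(-1) = -3 < 0 ⇒ local maximum.
The local maximum is P(-1) = 5/6.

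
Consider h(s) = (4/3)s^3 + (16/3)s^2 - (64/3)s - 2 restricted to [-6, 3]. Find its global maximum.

250/3

The derivative is 4s^2 + (32/3)s - 64/3, which vanishes at s = -4 and s = 4/3.
Candidates: h(-6) = 30, h(-4) = 250/3, h(4/3) = -1442/81, h(3) = 18.
The maximum over the interval is 250/3, attained at s = -4.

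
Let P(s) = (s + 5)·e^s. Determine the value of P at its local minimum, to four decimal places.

P'(s) = 1·e^s + (s + 5)·1·e^s = (s + 6)·e^s. Since e^s > 0, the only critical point is s = -6.
P''(-6) has the same sign as 1 > 0, so this is a local minimum.
P(-6) = (-1)·e^(-6) ≈ -0.0025.

-0.0025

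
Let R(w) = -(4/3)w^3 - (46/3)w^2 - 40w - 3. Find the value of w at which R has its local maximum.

Critical points: R'(w) = -4w^2 - (92/3)w - 40 vanishes at w = -6, -5/3.
R''(w) = -8w - 92/3. R''(-6) = 52/3 > 0 ⇒ local minimum; R''(-5/3) = -52/3 < 0 ⇒ local maximum.
So the local maximum value is R(-5/3) = 2207/81.

-5/3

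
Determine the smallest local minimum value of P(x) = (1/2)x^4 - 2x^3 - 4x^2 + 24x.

-40

Critical points: P'(x) = 2x^3 - 6x^2 - 8x + 24 vanishes at x = -2, 2, 3.
Since P''(x) = 6x^2 - 12x - 8, we get P''(-2) = 40 > 0 ⇒ local minimum; P''(2) = -8 < 0 ⇒ local maximum; P''(3) = 10 > 0 ⇒ local minimum.
The smallest local minimum is P(-2) = -40.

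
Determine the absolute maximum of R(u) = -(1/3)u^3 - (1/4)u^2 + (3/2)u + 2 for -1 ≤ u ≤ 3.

Differentiating, R'(u) = -u^2 - (1/2)u + 3/2; whose only zero in [-1, 3] is u = 1.
Evaluating at the critical points and endpoints: R(-1) = 7/12,  R(1) = 35/12,  R(3) = -19/4.
So the maximum is R(1) = 35/12.

35/12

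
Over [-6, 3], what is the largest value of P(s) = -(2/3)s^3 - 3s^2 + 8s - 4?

Differentiating, P'(s) = -2s^2 - 6s + 8; which vanishes at s = -4 and s = 1.
Evaluating at the critical points and endpoints: P(-6) = -16, P(-4) = -124/3, P(1) = 1/3, P(3) = -25.
The maximum over the interval is 1/3, attained at s = 1.

1/3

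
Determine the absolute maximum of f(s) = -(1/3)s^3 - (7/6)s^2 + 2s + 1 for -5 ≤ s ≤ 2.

7/2

The derivative is -s^2 - (7/3)s + 2, which vanishes at s = -3 and s = 2/3.
Evaluating at the critical points and endpoints: f(-5) = 7/2; f(-3) = -13/2; f(2/3) = 139/81; f(2) = -7/3.
The maximum over the interval is 7/2, attained at s = -5.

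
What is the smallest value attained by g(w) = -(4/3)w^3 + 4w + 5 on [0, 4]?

-193/3

Differentiating, g'(w) = -4w^2 + 4; whose only zero in [0, 4] is w = 1.
Compare values at every candidate in [0, 4]: g(0) = 5,  g(1) = 23/3,  g(4) = -193/3.
So the minimum is g(4) = -193/3.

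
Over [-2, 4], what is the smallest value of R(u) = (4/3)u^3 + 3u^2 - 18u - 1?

The derivative is 4u^2 + 6u - 18, whose only zero in [-2, 4] is u = 3/2.
Compare values at every candidate in [-2, 4]: R(-2) = 109/3, R(3/2) = -67/4, R(4) = 181/3.
The minimum over the interval is -67/4, attained at u = 3/2.

-67/4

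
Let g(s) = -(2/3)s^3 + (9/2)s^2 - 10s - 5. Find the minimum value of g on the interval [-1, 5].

Differentiating, g'(s) = -2s^2 + 9s - 10; which vanishes at s = 2 and s = 5/2.
Candidates: g(-1) = 61/6,  g(2) = -37/3,  g(5/2) = -295/24,  g(5) = -155/6.
So the minimum is g(5) = -155/6.

-155/6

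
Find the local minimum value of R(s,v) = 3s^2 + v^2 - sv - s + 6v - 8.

∂R/∂s = 6s - v - 1 = 0 and ∂R/∂v = -s + 2v + 6 = 0, so (s, v) = (-4/11, -35/11).
The Hessian has R_{ss} = 6, R_{vv} = 2, R_{sv} = -1, giving D = 11 > 0 with R_{ss} > 0, so the point is a local minimum.
R(-4/11, -35/11) = -191/11.

-191/11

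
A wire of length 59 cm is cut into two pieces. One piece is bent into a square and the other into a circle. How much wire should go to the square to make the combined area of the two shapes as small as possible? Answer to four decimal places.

33.0459

Let x be the length used for the square. Square side x/4; circle radius (59−x)/(2π).
A(x) = (x/4)² + π·((59−x)/(2π))² = x²/16 + (59−x)²/(4π) for 0 ≤ x ≤ 59. A'(x) = x/8 − (59−x)/(2π) = 0 gives x = 4·59/(π+4) ≈ 33.0459.
A'' = 1/8 + 1/(2π) > 0, so this gives the minimum combined area; x ≈ 33.0459 cm to the square.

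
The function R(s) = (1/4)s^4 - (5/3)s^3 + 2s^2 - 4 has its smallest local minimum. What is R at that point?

R'(s) = s^3 - 5s^2 + 4s. Setting R'(s) = 0 gives s ∈ {0, 1, 4}.
Since R''(s) = 3s^2 - 10s + 4, we get R''(0) = 4 > 0 ⇒ local minimum; R''(1) = -3 < 0 ⇒ local maximum; R''(4) = 12 > 0 ⇒ local minimum.
The smallest local minimum is R(4) = -44/3.

-44/3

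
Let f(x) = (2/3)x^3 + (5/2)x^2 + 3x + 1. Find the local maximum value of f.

-1/8

Critical points: f'(x) = 2x^2 + 5x + 3 vanishes at x = -3/2, -1.
Since f''(x) = 4x + 5, we get f''(-3/2) = -1 < 0 ⇒ local maximum; f''(-1) = 1 > 0 ⇒ local minimum.
Thus f has its local maximum at x = -3/2, with value -1/8.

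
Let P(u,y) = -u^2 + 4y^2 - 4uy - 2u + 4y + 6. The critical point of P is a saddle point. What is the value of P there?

5

∂P/∂u = -2u - 4y - 2 = 0 and ∂P/∂y = -4u + 8y + 4 = 0, so (u, y) = (0, -1/2).
The Hessian has P_{uu} = -2, P_{yy} = 8, P_{uy} = -4, giving D = -32 < 0, so the point is a saddle point.
P(0, -1/2) = 5.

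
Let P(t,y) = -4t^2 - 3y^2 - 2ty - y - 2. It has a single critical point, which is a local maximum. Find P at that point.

∂P/∂t = -8t - 2y = 0 and ∂P/∂y = -2t - 6y - 1 = 0, so (t, y) = (1/22, -2/11).
The Hessian has P_{tt} = -8, P_{yy} = -6, P_{ty} = -2, giving D = 44 > 0 with P_{tt} < 0, so the point is a local maximum.
P(1/22, -2/11) = -21/11.

-21/11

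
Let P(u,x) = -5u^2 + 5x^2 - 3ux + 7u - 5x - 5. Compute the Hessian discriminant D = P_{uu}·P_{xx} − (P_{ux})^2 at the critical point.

-109

∂P/∂u = -10u - 3x + 7 = 0 and ∂P/∂x = -3u + 10x - 5 = 0, so (u, x) = (55/109, 71/109).
The Hessian has P_{uu} = -10, P_{xx} = 10, P_{ux} = -3, giving D = -109 < 0, so the point is a saddle point.
D = (-10)·(10) − (-3)^2 = -109.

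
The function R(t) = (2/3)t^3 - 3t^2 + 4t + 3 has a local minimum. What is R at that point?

R'(t) = 2t^2 - 6t + 4 = 0 at t = 1, 2.
Second-derivative test with R''(t) = 4t - 6: R''(1) = -2 < 0 ⇒ local maximum; R''(2) = 2 > 0 ⇒ local minimum.
Thus R has its local minimum at t = 2, with value 13/3.

13/3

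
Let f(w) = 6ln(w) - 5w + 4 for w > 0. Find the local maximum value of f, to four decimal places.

f'(w) = 6/w − 5 = 0 gives w = 6/5.
f''(w) = -6/w², which is negative for w > 0, so this is a local maximum.
f(6/5) = 6·ln(6/5) - 6 + 4 ≈ -0.9061.

-0.9061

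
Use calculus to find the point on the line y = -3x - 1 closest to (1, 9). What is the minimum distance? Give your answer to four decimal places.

4.1110

Minimize D(x)^2 = (x - 1)^2 + (-3x - 10)^2.
d/dx[D^2] = 2(x - 1) + 2·(-3)·(-3x - 10) = 0 ⇒ x = -29/10.
Then y = 77/10 and the distance is √(169/10) ≈ 4.1110.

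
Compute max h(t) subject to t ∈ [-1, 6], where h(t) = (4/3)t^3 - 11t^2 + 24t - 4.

32

The derivative is 4t^2 - 22t + 24, which vanishes at t = 3/2 and t = 4.
Candidates: h(-1) = -121/3, h(3/2) = 47/4, h(4) = 4/3, h(6) = 32.
Hence the absolute maximum is 32 at t = 6.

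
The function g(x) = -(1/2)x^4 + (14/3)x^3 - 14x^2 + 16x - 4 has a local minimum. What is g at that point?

Critical points: g'(x) = -2x^3 + 14x^2 - 28x + 16 vanishes at x = 1, 2, 4.
g''(x) = -6x^2 + 28x - 28. g''(1) = -6 < 0 ⇒ local maximum; g''(2) = 4 > 0 ⇒ local minimum; g''(4) = -12 < 0 ⇒ local maximum.
Thus g has its local minimum at x = 2, with value 4/3.

4/3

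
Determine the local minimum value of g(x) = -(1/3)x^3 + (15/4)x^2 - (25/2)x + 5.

-385/48

g'(x) = -x^2 + (15/2)x - 25/2 = 0 at x = 5/2, 5.
Since g''(x) = -2x + 15/2, we get g''(5/2) = 5/2 > 0 ⇒ local minimum; g''(5) = -5/2 < 0 ⇒ local maximum.
So the local minimum value is g(5/2) = -385/48.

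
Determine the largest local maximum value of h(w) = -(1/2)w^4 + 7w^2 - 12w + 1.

119/2

h'(w) = -2w^3 + 14w - 12 = 0 at w = -3, 1, 2.
Second-derivative test with h''(w) = -6w^2 + 14: h''(-3) = -40 < 0 ⇒ local maximum; h''(1) = 8 > 0 ⇒ local minimum; h''(2) = -10 < 0 ⇒ local maximum.
So the largest local maximum value is h(-3) = 119/2.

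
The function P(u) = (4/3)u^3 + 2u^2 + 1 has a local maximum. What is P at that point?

5/3

P'(u) = 4u^2 + 4u = 0 at u = -1, 0.
Since P''(u) = 8u + 4, we get P''(-1) = -4 < 0 ⇒ local maximum; P''(0) = 4 > 0 ⇒ local minimum.
So the local maximum value is P(-1) = 5/3.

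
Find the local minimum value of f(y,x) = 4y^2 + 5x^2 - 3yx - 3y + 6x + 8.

433/71

∂f/∂y = 8y - 3x - 3 = 0 and ∂f/∂x = -3y + 10x + 6 = 0, so (y, x) = (12/71, -39/71).
The Hessian has f_{yy} = 8, f_{xx} = 10, f_{yx} = -3, giving D = 71 > 0 with f_{yy} > 0, so the point is a local minimum.
f(12/71, -39/71) = 433/71.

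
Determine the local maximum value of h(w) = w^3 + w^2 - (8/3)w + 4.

h'(w) = 3w^2 + 2w - 8/3. Setting h'(w) = 0 gives w ∈ {-4/3, 2/3}.
h''(w) = 6w + 2. h''(-4/3) = -6 < 0 ⇒ local maximum; h''(2/3) = 6 > 0 ⇒ local minimum.
So the local maximum value is h(-4/3) = 188/27.

188/27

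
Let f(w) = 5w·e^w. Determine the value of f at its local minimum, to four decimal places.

f'(w) = 5·e^w + (5w)·1·e^w = (5w + 5)·e^w. Since e^w > 0, the only critical point is w = -1.
f''(-1) has the same sign as 5 > 0, so this is a local minimum.
f(-1) = (-5)·e^(-1) ≈ -1.8394.

-1.8394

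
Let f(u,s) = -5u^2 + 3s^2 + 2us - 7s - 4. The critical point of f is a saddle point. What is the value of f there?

∂f/∂u = -10u + 2s = 0 and ∂f/∂s = 2u + 6s - 7 = 0, so (u, s) = (7/32, 35/32).
The Hessian has f_{uu} = -10, f_{ss} = 6, f_{us} = 2, giving D = -64 < 0, so the point is a saddle point.
f(7/32, 35/32) = -501/64.

-501/64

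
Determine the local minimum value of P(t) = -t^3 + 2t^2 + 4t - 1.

-67/27

Critical points: P'(t) = -3t^2 + 4t + 4 vanishes at t = -2/3, 2.
Second-derivative test with P''(t) = -6t + 4: P''(-2/3) = 8 > 0 ⇒ local minimum; P''(2) = -8 < 0 ⇒ local maximum.
The local minimum is P(-2/3) = -67/27.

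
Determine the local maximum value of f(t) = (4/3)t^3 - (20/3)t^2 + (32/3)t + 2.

610/81

f'(t) = 4t^2 - (40/3)t + 32/3 = 0 at t = 4/3, 2.
Since f''(t) = 8t - 40/3, we get f''(4/3) = -8/3 < 0 ⇒ local maximum; f''(2) = 8/3 > 0 ⇒ local minimum.
Thus f has its local maximum at t = 4/3, with value 610/81.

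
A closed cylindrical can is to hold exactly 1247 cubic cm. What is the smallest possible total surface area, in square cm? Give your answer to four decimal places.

641.3457

With radius r and height h, πr²h = 1247 so h = 1247/(πr²), and S(r) = 2πr² + 2πrh = 2πr² + 2·1247/r.
S'(r) = 4πr − 2·1247/r² = 0 ⇒ r³ = 1247/(2π), so r ≈ 5.8330 and h = 2r ≈ 11.6661.
S''(r) = 4π + 4·1247/r³ > 0, so this is the minimum; S ≈ 641.3457.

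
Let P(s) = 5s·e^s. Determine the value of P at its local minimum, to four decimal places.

By the product rule, P'(s) = (5s + 5)·e^s. Since e^s > 0, the only critical point is s = -1.
P''(-1) has the same sign as 5 > 0, so this is a local minimum.
P(-1) = (-5)·e^(-1) ≈ -1.8394.

-1.8394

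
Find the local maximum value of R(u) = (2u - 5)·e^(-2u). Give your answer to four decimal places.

0.0025

Differentiating with the product rule gives R'(u) = (-4u + 12)·e^(-2u). Since e^(-2u) > 0, the only critical point is u = 3.
R''(3) has the same sign as -4 < 0, so this is a local maximum.
R(3) = (1)·e^(-6) ≈ 0.0025.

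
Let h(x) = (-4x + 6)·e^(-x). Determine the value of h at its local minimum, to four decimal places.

h'(x) = (-4)·e^(-x) + (-4x + 6)·(-1)·e^(-x) = (4x - 10)·e^(-x). Since e^(-x) > 0, the only critical point is x = 5/2.
h''(5/2) has the same sign as 4 > 0, so this is a local minimum.
h(5/2) = (-4)·e^(-5/2) ≈ -0.3283.

-0.3283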